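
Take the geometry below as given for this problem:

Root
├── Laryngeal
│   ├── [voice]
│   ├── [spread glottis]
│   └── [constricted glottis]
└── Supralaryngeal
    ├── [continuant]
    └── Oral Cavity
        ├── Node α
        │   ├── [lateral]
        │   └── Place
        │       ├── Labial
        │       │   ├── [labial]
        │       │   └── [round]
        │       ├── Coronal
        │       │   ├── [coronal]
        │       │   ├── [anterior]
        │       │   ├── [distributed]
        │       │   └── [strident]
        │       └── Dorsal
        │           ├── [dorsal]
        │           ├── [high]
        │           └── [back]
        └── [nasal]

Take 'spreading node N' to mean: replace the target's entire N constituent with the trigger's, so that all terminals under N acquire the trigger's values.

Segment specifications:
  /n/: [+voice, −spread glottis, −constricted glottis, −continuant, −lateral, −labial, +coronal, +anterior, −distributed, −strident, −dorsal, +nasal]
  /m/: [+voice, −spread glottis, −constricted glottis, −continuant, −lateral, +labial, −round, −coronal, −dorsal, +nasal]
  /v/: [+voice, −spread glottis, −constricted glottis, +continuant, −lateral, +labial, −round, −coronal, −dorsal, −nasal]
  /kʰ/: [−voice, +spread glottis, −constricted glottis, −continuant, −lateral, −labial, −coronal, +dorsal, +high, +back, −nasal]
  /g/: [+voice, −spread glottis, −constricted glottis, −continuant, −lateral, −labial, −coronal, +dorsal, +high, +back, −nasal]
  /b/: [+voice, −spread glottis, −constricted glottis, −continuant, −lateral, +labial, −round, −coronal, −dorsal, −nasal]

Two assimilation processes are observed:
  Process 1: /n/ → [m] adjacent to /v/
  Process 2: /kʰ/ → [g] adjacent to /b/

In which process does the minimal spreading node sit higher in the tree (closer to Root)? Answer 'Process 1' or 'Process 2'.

Process 1 alters [labial], [round], [coronal], [anterior], [distributed], [strident]; the lowest common ancestor is Place (depth 4 from Root).
In Process 2, [voice], [spread glottis] change, so the minimal spreading node is Laryngeal at depth 1.
Depth 1 < depth 4; Process 2 involves the structurally higher constituent Laryngeal.

Process 2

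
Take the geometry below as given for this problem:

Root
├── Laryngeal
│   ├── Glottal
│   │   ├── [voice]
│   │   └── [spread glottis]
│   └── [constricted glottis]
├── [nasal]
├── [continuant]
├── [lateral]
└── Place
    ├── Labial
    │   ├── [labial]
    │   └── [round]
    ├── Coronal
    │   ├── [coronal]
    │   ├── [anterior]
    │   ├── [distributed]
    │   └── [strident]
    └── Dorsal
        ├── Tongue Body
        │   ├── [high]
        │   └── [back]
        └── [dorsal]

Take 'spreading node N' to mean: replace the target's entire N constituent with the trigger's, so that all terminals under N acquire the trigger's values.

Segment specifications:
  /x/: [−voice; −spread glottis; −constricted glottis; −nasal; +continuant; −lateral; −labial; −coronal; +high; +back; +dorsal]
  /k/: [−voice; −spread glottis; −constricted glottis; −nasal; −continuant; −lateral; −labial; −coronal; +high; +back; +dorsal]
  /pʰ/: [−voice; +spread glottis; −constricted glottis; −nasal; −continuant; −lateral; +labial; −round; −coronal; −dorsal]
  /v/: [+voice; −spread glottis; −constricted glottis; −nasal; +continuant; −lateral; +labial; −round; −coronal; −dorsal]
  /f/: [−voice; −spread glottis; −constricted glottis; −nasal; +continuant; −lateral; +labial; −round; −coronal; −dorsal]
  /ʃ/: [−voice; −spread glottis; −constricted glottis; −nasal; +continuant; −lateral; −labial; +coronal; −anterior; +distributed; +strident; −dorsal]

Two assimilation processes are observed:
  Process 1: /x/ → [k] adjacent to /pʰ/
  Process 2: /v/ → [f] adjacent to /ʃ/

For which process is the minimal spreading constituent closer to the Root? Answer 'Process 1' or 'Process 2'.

Process 1

Process 1 alters [continuant]; the lowest dominating node is [continuant] (depth 1 from Root).
In Process 2, [voice] changes, so the minimal spreading node is [voice] at depth 3.
Depth 1 < depth 3; Process 1 involves the structurally higher constituent [continuant].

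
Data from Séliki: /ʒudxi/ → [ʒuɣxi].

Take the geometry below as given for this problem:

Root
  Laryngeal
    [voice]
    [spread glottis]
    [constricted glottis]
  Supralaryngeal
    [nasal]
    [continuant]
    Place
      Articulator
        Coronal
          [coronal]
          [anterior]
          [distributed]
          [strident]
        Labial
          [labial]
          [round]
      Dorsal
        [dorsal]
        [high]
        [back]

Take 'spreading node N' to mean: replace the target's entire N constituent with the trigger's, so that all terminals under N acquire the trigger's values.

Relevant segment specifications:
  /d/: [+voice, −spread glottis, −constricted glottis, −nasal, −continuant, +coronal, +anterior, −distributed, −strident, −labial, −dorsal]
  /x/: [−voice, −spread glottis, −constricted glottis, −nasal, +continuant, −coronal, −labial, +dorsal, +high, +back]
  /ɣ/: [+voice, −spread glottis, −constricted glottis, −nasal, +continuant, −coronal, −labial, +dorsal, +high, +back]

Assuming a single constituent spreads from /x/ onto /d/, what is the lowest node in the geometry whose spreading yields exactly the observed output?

/d/ and [ɣ] differ in [continuant], [coronal], [anterior], [distributed], [strident], [dorsal], [high], [back]; every other specified feature is identical.
Tracing each changed feature up the tree, the paths first meet at Supralaryngeal; any lower node misses at least one of them.
Spreading Supralaryngeal from /x/ overwrites each of those terminals with /x/'s values, yielding exactly [ɣ].
Since [voice] is preserved even though /x/ disagrees there, no node above Supralaryngeal spread.

Supralaryngeal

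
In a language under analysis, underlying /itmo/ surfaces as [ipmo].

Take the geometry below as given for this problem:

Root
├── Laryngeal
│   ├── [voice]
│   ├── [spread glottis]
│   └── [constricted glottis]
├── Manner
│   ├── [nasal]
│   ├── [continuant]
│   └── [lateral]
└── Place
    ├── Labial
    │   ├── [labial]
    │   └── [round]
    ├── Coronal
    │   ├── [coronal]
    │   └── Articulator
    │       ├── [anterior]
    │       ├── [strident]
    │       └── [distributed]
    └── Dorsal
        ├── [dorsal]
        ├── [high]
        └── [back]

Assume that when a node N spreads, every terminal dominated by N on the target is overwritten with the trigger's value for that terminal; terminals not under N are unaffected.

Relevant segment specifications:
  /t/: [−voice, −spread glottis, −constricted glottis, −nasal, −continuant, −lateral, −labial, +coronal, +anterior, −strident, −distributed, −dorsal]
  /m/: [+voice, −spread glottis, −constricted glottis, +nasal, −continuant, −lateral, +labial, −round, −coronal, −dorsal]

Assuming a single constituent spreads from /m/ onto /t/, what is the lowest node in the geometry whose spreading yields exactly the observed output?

/t/ and [p] differ in [labial], [round], [coronal], [anterior], [distributed], [strident]; every other specified feature is identical.
In this geometry the lowest node dominating all of them is Place: every daughter of Place dominates only a proper subset, so no lower node suffices.
Delinking /t/'s Place and associating /m/'s Place gives precisely the feature bundle of [p].
[nasal], [voice] — on which /m/ differs from /t/ — are unchanged, so Root cannot have spread; the constituent is no larger than Place.

Place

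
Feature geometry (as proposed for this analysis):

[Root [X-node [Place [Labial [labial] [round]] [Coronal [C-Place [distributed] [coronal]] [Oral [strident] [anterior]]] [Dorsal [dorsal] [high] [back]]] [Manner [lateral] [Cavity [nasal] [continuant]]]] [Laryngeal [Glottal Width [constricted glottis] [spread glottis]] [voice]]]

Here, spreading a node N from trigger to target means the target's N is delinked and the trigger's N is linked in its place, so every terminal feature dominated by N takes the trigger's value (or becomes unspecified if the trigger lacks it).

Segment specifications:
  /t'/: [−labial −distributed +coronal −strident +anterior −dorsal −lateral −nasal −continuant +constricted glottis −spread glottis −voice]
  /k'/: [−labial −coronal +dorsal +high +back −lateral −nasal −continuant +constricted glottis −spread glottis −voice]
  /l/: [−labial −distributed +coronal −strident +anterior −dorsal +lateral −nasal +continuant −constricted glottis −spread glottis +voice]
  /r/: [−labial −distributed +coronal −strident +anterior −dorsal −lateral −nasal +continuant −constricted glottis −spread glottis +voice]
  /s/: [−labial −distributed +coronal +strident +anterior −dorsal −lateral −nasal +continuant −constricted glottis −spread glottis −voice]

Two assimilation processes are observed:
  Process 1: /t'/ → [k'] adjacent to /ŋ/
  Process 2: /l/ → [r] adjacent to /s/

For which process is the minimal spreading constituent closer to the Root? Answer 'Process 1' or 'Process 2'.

Process 1

Process 1 alters [coronal], [anterior], [distributed], [strident], [dorsal], [high], [back]; the lowest common ancestor is Place (depth 2 from Root).
Process 2 alters [lateral]; the lowest dominating node is [lateral] (depth 3 from Root).
Place (depth 2) sits above [lateral] (depth 3), making Process 1 the one with the higher spreading node.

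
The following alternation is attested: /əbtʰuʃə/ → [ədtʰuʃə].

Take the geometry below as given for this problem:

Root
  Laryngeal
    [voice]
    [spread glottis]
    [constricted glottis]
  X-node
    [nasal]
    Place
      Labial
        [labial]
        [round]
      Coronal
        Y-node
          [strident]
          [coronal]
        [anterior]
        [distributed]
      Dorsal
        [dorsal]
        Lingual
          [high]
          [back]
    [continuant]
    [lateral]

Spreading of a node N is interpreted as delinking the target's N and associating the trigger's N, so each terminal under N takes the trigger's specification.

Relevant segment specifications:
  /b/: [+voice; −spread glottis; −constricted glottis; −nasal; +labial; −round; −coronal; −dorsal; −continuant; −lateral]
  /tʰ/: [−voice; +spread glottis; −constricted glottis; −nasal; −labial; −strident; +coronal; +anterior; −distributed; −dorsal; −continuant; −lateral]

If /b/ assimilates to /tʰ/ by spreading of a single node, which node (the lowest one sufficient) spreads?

/b/ and [d] differ in [labial], [round], [coronal], [anterior], [distributed], [strident]; every other specified feature is identical.
In this geometry the lowest node dominating all of them is Place: every daughter of Place dominates only a proper subset, so no lower node suffices.
Spreading Place from /tʰ/ overwrites each of those terminals with /tʰ/'s values, yielding exactly [d].
[spread glottis], [voice] stay as in /b/ although /tʰ/ differs there, so no node dominating them spread; among the remaining candidates Place is the lowest that derives the output.

Place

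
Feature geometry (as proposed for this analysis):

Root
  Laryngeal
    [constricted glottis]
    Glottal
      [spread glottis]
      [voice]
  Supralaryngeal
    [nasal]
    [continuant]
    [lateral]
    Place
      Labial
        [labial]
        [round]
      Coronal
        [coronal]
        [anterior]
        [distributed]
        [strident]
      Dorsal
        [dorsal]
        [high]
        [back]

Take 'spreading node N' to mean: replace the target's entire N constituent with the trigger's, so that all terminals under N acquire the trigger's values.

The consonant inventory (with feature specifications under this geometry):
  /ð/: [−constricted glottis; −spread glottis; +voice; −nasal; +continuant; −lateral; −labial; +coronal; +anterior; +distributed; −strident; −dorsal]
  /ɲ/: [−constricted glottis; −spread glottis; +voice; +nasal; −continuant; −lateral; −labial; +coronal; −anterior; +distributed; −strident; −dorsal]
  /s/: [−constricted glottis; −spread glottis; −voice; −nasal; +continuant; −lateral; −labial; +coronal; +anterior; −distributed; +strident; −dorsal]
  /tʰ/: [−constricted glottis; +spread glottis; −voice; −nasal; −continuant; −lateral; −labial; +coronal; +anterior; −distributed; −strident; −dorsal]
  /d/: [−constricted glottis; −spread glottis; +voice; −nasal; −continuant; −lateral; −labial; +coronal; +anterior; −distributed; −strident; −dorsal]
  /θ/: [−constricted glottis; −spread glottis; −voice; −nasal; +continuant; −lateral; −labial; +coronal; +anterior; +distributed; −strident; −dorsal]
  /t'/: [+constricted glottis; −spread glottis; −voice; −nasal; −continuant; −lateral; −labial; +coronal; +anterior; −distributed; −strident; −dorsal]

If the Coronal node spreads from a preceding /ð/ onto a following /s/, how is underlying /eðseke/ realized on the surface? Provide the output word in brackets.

[eðθeke]

The Coronal node dominates the terminals [coronal], [anterior], [distributed], [strident].
The target acquires /ð/'s values for everything under Coronal — [+coronal], [+anterior], [+distributed], [−strident] — while keeping its own [constricted glottis], [spread glottis], [voice], ….
Among the inventory, only /θ/ has exactly this specification, giving the surface form [eðθeke].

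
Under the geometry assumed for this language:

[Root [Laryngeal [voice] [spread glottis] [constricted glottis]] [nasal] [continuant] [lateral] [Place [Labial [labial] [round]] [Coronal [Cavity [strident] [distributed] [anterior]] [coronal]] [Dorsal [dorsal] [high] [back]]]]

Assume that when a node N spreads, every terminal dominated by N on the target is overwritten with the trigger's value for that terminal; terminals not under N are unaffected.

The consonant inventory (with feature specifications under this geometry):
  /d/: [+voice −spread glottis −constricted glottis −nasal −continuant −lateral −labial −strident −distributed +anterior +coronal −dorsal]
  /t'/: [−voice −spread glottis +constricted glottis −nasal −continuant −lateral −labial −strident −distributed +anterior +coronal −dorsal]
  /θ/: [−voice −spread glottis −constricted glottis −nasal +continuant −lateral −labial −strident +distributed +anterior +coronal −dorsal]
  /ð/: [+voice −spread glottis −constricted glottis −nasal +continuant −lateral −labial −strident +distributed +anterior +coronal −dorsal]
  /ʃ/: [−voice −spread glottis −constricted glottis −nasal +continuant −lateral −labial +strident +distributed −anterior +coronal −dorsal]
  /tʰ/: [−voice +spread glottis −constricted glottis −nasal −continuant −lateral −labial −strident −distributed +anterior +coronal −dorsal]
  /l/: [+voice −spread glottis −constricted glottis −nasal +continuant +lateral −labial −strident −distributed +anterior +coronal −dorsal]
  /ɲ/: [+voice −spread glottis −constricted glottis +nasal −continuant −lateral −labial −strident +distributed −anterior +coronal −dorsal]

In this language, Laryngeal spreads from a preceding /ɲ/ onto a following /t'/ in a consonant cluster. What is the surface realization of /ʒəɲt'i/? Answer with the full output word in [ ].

[ʒəɲdi]

The Laryngeal node dominates the terminals [voice], [spread glottis], [constricted glottis].
Spreading Laryngeal from /ɲ/ onto /t'/ replaces those values with /ɲ/'s: [+voice], [−spread glottis], [−constricted glottis]. Features outside Laryngeal ([nasal], [continuant], [lateral], …) stay as in /t'/.
This feature bundle is that of [d], so /ʒəɲt'i/ surfaces as [ʒəɲdi].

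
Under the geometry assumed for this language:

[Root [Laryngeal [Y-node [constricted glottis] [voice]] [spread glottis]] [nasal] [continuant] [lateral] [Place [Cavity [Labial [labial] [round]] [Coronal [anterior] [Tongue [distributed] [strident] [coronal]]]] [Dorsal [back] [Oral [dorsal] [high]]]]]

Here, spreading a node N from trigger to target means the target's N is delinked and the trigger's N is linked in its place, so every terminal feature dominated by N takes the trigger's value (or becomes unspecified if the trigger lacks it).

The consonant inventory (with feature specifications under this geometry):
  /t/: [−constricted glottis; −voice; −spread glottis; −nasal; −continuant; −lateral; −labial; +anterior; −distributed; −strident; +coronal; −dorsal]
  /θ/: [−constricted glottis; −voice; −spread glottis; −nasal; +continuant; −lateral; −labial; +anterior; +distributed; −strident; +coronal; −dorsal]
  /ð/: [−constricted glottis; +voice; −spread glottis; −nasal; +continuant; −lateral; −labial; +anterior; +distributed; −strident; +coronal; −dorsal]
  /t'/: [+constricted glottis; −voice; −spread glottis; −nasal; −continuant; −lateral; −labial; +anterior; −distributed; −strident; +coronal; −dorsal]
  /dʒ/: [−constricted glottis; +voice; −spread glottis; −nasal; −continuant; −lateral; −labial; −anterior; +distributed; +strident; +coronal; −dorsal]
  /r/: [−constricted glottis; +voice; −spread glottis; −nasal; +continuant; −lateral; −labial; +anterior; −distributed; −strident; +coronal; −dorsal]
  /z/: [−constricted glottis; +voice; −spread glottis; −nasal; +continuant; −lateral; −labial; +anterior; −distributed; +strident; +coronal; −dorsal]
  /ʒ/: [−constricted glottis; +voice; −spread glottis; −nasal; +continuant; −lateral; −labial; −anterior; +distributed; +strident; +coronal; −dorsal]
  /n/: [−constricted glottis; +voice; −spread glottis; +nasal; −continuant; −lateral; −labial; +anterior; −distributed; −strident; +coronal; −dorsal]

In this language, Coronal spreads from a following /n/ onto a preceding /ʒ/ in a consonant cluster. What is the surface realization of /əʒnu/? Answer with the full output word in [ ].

[ərnu]

Coronal immediately or transitively dominates [anterior], [distributed], [strident], [coronal].
After delinking /ʒ/'s Coronal and linking /n/'s, the affected terminals become [+anterior], [−distributed], [−strident], [+coronal]; [constricted glottis], [voice], [spread glottis], … (outside Coronal) are retained from /ʒ/.
This feature bundle is that of [r], so /əʒnu/ surfaces as [ərnu].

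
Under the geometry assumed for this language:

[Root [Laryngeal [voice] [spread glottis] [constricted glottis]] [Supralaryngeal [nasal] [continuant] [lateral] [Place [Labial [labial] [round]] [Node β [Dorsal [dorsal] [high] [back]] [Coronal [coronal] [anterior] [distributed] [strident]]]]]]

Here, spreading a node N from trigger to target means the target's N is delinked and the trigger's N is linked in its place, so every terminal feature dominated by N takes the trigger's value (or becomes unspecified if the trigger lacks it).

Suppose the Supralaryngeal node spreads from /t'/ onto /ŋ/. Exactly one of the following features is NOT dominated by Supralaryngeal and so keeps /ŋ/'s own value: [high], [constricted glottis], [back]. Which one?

[constricted glottis]

Under this geometry, Supralaryngeal contains [nasal], [continuant], [lateral], [labial], [round], [dorsal], [high], [back], [coronal], [anterior], [distributed], [strident].
[high], [back] all lie under Supralaryngeal, so they are overwritten when Supralaryngeal spreads.
[constricted glottis] is not within the Supralaryngeal subtree (it hangs from Laryngeal), so /ŋ/'s [constricted glottis] value survives.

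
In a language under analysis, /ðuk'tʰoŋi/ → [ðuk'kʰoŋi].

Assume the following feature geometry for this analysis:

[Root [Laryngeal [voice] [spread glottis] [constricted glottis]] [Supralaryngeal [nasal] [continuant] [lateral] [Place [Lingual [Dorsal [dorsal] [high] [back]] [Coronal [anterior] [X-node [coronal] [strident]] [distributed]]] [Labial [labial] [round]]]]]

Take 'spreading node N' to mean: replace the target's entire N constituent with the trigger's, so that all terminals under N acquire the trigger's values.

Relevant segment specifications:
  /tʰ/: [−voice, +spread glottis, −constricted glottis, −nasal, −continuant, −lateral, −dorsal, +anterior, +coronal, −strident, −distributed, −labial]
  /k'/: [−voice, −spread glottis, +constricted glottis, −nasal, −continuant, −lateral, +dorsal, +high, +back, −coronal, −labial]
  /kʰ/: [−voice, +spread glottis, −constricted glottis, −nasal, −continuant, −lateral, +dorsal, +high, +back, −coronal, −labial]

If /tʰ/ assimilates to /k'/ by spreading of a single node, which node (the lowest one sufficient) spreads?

The alternation /tʰ/ → [kʰ] changes [coronal], [anterior], [distributed], [strident], [dorsal], [high], [back] and nothing else.
Tracing each changed feature up the tree, the paths first meet at Lingual; any lower node misses at least one of them.
Spreading Lingual from /k'/ overwrites each of those terminals with /k'/'s values, yielding exactly [kʰ].
Features on which the two segments disagree outside Lingual, such as [spread glottis], [constricted glottis], are unchanged — nothing dominating them spread, and Lingual is the minimal sufficient constituent.

Lingual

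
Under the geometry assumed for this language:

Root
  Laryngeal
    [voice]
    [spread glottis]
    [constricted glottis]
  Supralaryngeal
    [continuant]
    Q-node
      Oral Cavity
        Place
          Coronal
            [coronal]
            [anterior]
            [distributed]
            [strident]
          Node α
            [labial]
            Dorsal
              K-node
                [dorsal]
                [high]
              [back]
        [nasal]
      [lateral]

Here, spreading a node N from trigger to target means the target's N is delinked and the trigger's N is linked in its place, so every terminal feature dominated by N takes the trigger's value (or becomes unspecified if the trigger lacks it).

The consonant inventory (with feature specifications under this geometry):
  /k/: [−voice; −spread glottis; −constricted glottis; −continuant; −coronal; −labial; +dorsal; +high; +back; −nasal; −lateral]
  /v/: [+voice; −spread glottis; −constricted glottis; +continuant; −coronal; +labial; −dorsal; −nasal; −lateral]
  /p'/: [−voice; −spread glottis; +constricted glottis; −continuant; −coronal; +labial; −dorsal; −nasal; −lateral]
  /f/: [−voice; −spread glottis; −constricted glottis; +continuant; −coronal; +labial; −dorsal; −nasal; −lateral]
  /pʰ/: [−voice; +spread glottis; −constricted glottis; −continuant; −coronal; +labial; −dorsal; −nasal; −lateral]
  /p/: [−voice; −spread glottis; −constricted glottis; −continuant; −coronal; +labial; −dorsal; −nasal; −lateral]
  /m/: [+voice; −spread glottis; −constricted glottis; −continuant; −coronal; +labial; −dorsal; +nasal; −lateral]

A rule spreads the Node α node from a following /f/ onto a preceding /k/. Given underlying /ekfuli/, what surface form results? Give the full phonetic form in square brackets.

Node α immediately or transitively dominates [labial], [dorsal], [high], [back].
Spreading Node α from /f/ onto /k/ replaces those values with /f/'s: [+labial], [−dorsal]. Features outside Node α ([voice], [spread glottis], [constricted glottis], …) stay as in /k/.
The resulting bundle matches /p/ in the inventory; substituting it for /k/ gives [epfuli].

[epfuli]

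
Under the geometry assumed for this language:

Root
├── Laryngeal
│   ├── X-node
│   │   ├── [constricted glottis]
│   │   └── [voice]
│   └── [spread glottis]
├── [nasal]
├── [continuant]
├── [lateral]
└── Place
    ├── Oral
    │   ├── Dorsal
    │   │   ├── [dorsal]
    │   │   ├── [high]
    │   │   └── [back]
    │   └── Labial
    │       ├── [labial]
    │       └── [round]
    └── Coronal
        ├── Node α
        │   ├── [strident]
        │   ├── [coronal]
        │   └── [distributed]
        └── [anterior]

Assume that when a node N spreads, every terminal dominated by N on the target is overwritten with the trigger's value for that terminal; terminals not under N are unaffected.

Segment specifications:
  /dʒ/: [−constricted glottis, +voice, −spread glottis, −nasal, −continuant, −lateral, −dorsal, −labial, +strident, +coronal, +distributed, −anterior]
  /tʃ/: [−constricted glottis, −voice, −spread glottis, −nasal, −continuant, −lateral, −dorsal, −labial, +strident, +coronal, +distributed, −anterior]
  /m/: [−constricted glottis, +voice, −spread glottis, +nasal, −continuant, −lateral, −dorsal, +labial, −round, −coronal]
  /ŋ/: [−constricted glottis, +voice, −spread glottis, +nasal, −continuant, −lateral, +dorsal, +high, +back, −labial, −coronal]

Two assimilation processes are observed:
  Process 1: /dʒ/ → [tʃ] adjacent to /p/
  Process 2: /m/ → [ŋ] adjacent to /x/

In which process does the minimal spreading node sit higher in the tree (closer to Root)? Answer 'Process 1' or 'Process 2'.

Process 2

Process 1 alters [voice]; the lowest dominating node is [voice] (depth 3 from Root).
Process 2 alters [labial], [round], [dorsal], [high], [back]; the lowest common ancestor is Oral (depth 2 from Root).
Depth 2 < depth 3; Process 2 involves the structurally higher constituent Oral.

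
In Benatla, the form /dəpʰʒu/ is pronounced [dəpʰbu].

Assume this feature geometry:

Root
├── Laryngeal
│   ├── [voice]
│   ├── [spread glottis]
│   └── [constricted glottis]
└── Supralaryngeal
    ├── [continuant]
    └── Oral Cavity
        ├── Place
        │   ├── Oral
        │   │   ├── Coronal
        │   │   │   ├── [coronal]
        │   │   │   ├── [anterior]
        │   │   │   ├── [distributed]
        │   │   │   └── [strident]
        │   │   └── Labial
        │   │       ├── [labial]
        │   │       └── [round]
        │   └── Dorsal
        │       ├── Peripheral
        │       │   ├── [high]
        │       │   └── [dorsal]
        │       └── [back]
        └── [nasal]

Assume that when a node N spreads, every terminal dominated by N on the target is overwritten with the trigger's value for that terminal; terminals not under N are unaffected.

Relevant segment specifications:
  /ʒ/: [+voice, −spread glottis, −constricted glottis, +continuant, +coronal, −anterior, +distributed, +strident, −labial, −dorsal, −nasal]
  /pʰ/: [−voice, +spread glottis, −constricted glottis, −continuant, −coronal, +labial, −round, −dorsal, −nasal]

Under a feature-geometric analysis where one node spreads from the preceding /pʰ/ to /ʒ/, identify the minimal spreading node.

Supralaryngeal

The alternation /ʒ/ → [b] changes [continuant], [labial], [round], [coronal], [anterior], [distributed], [strident] and nothing else.
The smallest constituent containing every changed terminal is Supralaryngeal — each of its daughters lacks at least one of the affected features.
If Supralaryngeal spreads, every terminal under it takes /pʰ/'s value, producing [b] as observed.
Had Root spread, [voice], [spread glottis] would have taken /pʰ/'s values; they stay as in /ʒ/, confirming the spreading constituent is exactly Supralaryngeal.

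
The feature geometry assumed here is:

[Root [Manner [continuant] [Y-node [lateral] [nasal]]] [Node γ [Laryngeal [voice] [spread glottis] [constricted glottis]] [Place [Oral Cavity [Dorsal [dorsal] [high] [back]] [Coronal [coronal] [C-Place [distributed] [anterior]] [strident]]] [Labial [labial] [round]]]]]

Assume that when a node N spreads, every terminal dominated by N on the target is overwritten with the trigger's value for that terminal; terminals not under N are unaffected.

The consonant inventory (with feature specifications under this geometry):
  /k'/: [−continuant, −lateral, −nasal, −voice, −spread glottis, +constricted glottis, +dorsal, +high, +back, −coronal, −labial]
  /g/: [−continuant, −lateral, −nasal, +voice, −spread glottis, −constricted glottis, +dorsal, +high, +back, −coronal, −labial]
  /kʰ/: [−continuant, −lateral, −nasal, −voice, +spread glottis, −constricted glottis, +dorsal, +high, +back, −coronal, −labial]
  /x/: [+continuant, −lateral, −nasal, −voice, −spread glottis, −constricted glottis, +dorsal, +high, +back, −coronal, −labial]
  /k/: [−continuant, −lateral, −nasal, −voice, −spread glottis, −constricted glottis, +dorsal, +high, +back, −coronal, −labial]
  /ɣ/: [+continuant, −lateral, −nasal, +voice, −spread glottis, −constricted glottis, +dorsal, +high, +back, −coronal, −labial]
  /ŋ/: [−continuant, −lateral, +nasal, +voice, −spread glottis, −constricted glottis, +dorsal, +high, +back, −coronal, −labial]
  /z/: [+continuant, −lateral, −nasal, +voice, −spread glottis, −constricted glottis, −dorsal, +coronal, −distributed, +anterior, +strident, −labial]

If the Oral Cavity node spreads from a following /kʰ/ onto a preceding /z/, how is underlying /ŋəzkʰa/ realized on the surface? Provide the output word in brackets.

[ŋəɣkʰa]

Oral Cavity immediately or transitively dominates [dorsal], [high], [back], [coronal], [distributed], [anterior], [strident].
Spreading Oral Cavity from /kʰ/ onto /z/ replaces those values with /kʰ/'s: [+dorsal], [+high], [+back], [−coronal]. Features outside Oral Cavity ([continuant], [lateral], [nasal], …) stay as in /z/.
Among the inventory, only /ɣ/ has exactly this specification, giving the surface form [ŋəɣkʰa].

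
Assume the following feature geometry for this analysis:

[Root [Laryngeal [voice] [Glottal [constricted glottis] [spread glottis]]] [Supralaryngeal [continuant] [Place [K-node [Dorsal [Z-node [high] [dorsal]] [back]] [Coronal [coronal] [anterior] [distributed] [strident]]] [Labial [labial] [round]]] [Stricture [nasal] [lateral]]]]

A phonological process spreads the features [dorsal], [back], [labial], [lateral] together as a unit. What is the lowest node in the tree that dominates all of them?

[dorsal]: Root > Supralaryngeal > Place > K-node > Dorsal > Z-node > [dorsal].
[back] lies under Dorsal (below Supralaryngeal).
[labial]: Root > Supralaryngeal > Place > Labial > [labial].
[lateral] lies under Stricture (below Supralaryngeal).
The lowest node appearing on every path is Supralaryngeal; each proper daughter of Supralaryngeal fails to dominate at least one of the listed features.

Supralaryngeal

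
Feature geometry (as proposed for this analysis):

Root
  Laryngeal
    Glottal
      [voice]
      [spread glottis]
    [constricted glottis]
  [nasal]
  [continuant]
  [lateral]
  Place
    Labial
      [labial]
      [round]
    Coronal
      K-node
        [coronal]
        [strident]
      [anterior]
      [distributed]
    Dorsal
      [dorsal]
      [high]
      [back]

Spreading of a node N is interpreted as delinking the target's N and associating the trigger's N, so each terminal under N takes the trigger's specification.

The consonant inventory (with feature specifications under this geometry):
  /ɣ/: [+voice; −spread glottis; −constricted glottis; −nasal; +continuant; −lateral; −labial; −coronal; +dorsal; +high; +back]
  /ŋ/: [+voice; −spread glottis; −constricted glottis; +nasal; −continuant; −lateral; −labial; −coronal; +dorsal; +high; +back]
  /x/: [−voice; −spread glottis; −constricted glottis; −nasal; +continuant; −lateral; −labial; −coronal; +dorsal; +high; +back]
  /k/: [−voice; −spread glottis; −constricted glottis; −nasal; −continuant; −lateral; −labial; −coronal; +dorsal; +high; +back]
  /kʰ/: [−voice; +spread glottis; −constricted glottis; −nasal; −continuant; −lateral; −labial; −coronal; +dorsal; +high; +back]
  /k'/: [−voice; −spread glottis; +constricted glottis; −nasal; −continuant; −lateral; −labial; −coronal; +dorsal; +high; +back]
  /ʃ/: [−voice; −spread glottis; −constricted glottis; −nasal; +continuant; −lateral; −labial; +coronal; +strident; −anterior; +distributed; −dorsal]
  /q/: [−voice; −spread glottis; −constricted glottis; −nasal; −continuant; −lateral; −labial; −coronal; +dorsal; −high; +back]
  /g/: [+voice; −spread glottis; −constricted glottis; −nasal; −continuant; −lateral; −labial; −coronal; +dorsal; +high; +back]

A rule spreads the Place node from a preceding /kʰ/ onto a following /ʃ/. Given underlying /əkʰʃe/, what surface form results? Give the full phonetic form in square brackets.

Place immediately or transitively dominates [labial], [round], [coronal], [strident], [anterior], [distributed], [dorsal], [high], [back].
Spreading Place from /kʰ/ onto /ʃ/ replaces those values with /kʰ/'s: [−labial], [−coronal], [+dorsal], [+high], [+back]. Features outside Place ([voice], [spread glottis], [constricted glottis], …) stay as in /ʃ/.
The resulting bundle matches /x/ in the inventory; substituting it for /ʃ/ gives [əkʰxe].

[əkʰxe]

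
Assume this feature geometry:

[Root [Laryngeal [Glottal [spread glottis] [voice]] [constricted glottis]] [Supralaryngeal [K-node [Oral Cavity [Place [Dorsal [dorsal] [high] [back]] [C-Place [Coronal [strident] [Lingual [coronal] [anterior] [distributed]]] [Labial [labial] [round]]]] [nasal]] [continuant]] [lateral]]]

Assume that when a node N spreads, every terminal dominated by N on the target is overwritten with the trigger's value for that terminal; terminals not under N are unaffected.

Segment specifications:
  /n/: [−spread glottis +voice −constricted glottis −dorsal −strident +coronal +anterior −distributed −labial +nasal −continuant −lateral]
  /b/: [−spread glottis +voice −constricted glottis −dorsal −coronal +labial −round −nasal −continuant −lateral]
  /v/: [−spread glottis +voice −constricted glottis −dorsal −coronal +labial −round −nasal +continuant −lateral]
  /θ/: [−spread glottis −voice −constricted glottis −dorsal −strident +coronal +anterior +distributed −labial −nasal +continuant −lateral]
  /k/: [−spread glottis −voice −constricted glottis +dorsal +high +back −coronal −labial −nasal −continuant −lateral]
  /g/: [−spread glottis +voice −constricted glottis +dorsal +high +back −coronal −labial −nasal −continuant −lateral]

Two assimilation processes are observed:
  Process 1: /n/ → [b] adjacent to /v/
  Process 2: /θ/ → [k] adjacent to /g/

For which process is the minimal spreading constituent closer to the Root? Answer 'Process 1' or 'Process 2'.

Process 1: the features that change are [nasal], [labial], [round], [coronal], [anterior], [distributed], [strident]; the minimal node is Oral Cavity (depth 3).
In Process 2, [continuant], [coronal], [anterior], [distributed], [strident], [dorsal], [high], [back] change, so the minimal spreading node is K-node at depth 2.
K-node is closer to Root than Oral Cavity, so Process 2 spreads the higher node.

Process 2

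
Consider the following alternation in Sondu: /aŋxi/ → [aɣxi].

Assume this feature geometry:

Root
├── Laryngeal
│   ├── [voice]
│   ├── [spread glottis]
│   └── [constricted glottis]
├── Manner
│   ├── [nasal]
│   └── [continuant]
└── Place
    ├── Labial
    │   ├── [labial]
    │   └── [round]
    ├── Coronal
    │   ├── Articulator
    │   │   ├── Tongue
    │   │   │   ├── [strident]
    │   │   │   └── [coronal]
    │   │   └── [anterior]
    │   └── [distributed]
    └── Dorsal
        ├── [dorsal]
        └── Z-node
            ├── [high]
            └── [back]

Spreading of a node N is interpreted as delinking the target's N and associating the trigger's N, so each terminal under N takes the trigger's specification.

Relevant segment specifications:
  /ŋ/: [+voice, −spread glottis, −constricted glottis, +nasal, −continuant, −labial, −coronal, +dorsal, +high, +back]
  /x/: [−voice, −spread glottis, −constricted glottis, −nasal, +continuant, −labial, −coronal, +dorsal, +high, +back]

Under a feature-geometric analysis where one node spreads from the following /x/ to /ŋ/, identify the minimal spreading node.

/ŋ/ and [ɣ] differ in [nasal], [continuant]; every other specified feature is identical.
Tracing each changed feature up the tree, the paths first meet at Manner; any lower node misses at least one of them.
Delinking /ŋ/'s Manner and associating /x/'s Manner gives precisely the feature bundle of [ɣ].
Had Root spread, [voice] would have taken /x/'s value; it stays as in /ŋ/, confirming the spreading constituent is exactly Manner.

Manner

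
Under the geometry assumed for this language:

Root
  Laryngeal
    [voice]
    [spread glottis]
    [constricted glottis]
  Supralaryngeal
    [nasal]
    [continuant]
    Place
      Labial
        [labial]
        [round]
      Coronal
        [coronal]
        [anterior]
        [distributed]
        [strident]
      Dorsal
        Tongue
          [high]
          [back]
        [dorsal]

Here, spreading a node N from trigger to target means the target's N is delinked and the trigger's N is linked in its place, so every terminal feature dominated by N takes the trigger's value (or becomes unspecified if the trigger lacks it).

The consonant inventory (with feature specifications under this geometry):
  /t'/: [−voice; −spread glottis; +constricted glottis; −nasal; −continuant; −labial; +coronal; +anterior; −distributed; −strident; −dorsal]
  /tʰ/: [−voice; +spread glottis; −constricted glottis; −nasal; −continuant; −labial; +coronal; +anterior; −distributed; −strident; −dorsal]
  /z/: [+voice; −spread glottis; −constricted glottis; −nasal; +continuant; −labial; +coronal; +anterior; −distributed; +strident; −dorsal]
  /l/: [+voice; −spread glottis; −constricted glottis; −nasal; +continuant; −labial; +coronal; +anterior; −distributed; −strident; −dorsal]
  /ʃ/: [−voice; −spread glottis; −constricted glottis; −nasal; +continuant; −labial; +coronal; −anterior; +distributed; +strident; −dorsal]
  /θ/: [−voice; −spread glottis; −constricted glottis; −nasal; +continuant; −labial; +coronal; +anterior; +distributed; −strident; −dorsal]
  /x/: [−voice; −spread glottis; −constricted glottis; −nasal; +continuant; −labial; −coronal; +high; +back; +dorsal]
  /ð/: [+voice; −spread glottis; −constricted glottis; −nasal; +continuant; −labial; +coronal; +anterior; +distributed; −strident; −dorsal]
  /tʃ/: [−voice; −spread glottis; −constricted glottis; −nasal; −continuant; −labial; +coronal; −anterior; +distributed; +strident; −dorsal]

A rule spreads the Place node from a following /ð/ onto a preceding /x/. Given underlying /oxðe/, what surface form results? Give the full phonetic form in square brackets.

[oθðe]

The Place node dominates the terminals [labial], [round], [coronal], [anterior], [distributed], [strident], [high], [back], [dorsal].
Spreading Place from /ð/ onto /x/ replaces those values with /ð/'s: [−labial], [+coronal], [+anterior], [+distributed], [−strident], [−dorsal]. Features outside Place ([voice], [spread glottis], [constricted glottis], …) stay as in /x/.
This feature bundle is that of [θ], so /oxðe/ surfaces as [oθðe].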